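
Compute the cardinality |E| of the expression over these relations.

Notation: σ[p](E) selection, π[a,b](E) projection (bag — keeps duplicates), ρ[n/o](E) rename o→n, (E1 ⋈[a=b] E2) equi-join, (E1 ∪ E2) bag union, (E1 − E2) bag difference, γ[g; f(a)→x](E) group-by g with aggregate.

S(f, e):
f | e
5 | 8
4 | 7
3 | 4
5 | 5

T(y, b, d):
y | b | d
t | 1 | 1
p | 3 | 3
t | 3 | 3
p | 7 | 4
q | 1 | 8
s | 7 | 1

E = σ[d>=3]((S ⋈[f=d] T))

Subexpression sizes:
  S → 4
  T → 6
  (S ⋈[f=d] T) → 3
  σ[d>=3]((S ⋈[f=d] T)) → 3

|E| = 3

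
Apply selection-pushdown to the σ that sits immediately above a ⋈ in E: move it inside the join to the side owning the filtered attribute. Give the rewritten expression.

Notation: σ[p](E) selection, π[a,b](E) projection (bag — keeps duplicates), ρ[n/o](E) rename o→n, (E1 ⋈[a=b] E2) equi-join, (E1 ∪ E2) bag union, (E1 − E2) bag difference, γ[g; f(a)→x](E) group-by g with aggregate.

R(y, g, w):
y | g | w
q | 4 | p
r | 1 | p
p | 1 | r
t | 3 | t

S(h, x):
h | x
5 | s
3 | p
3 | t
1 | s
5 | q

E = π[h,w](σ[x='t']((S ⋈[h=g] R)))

σ filters on x, owned by the left side.
E' = π[h,w]((σ[x='t'](S) ⋈[h=g] R))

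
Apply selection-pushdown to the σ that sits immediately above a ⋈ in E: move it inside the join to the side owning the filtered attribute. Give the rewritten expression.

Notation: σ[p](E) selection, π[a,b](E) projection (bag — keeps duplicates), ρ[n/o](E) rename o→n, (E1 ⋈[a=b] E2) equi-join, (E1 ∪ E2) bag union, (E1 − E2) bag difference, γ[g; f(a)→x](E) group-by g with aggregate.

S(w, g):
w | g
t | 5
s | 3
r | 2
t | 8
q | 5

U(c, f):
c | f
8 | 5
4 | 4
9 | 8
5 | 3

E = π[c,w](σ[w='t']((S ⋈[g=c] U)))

σ filters on w, owned by the left side.
E' = π[c,w]((σ[w='t'](S) ⋈[g=c] U))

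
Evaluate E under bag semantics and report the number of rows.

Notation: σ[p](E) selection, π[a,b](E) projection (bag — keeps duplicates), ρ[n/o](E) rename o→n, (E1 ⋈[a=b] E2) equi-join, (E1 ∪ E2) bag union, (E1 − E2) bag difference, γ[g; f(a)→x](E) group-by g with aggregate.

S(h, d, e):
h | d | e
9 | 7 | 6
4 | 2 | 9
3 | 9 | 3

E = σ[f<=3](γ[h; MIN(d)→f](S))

Row counts bottom-up:
  S → 3
  γ[h; MIN(d)→f](S) → 3
  σ[f<=3](γ[h; MIN(d)→f](S)) → 1

|E| = 1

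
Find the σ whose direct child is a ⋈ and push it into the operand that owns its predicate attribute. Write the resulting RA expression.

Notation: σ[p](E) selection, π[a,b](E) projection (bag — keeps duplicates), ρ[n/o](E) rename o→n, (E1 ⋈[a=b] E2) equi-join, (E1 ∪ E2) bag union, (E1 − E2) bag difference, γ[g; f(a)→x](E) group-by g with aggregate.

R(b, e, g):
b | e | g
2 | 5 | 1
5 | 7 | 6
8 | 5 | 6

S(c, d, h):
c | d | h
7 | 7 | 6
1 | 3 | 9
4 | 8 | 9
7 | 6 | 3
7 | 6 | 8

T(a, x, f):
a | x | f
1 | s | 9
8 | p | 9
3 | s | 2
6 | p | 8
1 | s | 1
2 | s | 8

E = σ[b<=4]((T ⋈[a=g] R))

σ filters on b, owned by the right side.
E' = (T ⋈[a=g] σ[b<=4](R))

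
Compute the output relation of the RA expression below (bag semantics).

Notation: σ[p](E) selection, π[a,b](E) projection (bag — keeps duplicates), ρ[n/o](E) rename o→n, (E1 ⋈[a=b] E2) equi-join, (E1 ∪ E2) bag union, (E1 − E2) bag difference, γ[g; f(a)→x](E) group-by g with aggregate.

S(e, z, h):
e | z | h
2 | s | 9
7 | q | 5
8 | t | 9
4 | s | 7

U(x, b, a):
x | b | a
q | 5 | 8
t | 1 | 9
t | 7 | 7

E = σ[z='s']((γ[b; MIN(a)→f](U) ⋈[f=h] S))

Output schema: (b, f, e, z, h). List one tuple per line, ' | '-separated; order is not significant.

Per-node cardinality:
  U → 3
  γ[b; MIN(a)→f](U) → 3
  S → 4
  (γ[b; MIN(a)→f](U) ⋈[f=h] S) → 3
  σ[z='s']((γ[b; MIN(a)→f](U) ⋈[f=h] S)) → 2

== RESULT ==
b | f | e | z | h
1 | 9 | 2 | s | 9
7 | 7 | 4 | s | 7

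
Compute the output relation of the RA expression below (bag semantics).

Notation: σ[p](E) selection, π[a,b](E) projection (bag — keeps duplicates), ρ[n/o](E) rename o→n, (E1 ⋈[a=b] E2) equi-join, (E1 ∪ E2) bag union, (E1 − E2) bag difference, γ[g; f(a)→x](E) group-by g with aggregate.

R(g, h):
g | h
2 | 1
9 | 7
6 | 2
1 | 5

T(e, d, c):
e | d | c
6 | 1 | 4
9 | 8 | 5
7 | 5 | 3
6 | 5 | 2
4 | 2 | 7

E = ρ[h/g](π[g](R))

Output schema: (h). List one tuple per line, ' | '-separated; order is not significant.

Row counts bottom-up:
  R → 4
  π[g](R) → 4
  ρ[h/g](π[g](R)) → 4

== RESULT ==
h
1
2
6
9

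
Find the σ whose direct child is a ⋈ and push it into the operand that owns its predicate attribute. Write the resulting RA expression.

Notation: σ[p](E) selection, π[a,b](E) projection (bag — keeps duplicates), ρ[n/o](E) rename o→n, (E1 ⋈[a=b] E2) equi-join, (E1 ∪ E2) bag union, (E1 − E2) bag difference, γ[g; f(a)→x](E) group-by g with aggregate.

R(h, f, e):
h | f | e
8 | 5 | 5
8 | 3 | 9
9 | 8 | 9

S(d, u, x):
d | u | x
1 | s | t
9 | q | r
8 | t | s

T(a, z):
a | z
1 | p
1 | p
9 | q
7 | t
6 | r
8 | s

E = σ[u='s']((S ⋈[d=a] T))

σ filters on u, owned by the left side.
E' = (σ[u='s'](S) ⋈[d=a] T)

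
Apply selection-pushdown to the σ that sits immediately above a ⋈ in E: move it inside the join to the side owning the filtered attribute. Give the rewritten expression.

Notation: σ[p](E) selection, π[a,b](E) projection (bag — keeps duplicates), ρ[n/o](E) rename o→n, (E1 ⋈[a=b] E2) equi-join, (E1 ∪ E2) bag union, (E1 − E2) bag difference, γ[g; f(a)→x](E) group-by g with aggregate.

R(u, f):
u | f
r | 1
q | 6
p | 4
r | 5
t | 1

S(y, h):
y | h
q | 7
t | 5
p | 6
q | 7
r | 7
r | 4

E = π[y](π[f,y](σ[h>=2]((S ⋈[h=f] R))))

σ filters on h, owned by the left side.
E' = π[y](π[f,y]((σ[h>=2](S) ⋈[h=f] R)))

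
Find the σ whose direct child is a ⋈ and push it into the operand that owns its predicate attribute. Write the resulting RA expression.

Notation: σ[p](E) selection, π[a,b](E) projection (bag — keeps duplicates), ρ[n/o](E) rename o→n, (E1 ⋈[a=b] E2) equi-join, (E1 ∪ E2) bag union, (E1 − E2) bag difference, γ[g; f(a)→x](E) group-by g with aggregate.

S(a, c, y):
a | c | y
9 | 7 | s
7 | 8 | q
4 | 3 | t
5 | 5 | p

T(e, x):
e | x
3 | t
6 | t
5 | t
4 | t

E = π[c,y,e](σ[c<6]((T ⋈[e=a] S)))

σ filters on c, owned by the right side.
E' = π[c,y,e]((T ⋈[e=a] σ[c<6](S)))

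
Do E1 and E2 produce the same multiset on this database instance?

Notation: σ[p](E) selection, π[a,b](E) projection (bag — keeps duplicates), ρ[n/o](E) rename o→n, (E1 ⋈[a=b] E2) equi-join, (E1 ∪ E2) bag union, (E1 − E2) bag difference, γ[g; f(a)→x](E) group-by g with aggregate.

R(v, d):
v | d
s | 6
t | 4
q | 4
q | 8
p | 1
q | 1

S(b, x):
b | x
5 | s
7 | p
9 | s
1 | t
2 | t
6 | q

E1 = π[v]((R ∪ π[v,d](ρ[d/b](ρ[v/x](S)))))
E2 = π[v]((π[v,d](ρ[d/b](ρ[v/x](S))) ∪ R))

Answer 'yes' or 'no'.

E1 stepwise |·|:
  R → 6
  S → 6
  ρ[v/x](S) → 6
  ρ[d/b](ρ[v/x](S)) → 6
  π[v,d](ρ[d/b](ρ[v/x](S))) → 6
  (R ∪ π[v,d](ρ[d/b](ρ[v/x](S)))) → 12
  π[v]((R ∪ π[v,d](ρ[d/b](ρ[v/x](S))))) → 12
E2 stepwise |·|:
  S → 6
  ρ[v/x](S) → 6
  ρ[d/b](ρ[v/x](S)) → 6
  π[v,d](ρ[d/b](ρ[v/x](S))) → 6
  R → 6
  (π[v,d](ρ[d/b](ρ[v/x](S))) ∪ R) → 12
  π[v]((π[v,d](ρ[d/b](ρ[v/x](S))) ∪ R)) → 12

E1 and E2 produce the same multiset:
v
p
p
q
q
q
q
s
s
s
t
t
t

yes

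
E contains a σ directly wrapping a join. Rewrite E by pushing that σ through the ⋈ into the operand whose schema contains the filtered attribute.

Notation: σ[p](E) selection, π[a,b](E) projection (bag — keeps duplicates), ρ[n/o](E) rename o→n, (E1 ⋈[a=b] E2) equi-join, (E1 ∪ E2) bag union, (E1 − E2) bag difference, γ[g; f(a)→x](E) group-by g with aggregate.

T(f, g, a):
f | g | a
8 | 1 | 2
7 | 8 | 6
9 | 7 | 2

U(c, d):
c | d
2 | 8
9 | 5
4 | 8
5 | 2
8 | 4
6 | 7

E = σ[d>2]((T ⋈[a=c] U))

σ filters on d, owned by the right side.
E' = (T ⋈[a=c] σ[d>2](U))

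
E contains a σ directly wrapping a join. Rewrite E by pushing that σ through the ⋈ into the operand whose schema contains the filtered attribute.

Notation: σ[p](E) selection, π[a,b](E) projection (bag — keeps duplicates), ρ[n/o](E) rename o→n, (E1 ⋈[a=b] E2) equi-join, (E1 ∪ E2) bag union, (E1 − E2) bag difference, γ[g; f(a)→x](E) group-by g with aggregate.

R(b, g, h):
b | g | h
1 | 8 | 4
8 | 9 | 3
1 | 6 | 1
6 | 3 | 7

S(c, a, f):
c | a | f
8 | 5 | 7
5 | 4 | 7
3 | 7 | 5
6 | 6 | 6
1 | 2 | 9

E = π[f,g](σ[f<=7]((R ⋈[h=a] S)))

σ filters on f, owned by the right side.
E' = π[f,g]((R ⋈[h=a] σ[f<=7](S)))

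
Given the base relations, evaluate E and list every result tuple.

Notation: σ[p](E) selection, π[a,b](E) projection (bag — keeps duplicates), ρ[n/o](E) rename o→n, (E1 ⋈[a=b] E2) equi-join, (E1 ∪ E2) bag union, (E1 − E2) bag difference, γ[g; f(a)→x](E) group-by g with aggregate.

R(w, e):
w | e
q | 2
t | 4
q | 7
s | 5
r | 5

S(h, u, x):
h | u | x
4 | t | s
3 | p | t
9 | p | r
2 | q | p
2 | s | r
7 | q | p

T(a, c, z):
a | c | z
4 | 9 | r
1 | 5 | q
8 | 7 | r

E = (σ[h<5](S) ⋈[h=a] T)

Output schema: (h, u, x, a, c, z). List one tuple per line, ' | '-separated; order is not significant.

Row counts bottom-up:
  S → 6
  σ[h<5](S) → 4
  T → 3
  (σ[h<5](S) ⋈[h=a] T) → 1

== RESULT ==
h | u | x | a | c | z
4 | t | s | 4 | 9 | r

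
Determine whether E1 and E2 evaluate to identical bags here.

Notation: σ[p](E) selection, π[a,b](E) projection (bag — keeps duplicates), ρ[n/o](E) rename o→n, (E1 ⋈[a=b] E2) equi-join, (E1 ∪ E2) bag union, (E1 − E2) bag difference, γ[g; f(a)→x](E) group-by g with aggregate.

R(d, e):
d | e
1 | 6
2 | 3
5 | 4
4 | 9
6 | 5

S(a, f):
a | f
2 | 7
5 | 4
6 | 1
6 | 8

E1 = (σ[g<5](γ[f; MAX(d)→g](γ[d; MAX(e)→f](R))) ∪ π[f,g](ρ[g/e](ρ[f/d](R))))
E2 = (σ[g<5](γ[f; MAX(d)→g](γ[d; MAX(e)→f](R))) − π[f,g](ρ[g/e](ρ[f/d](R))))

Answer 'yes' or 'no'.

E1 row counts bottom-up:
  R → 5
  γ[d; MAX(e)→f](R) → 5
  γ[f; MAX(d)→g](γ[d; MAX(e)→f](R)) → 5
  σ[g<5](γ[f; MAX(d)→g](γ[d; MAX(e)→f](R))) → 3
  R → 5
  ρ[f/d](R) → 5
  ρ[g/e](ρ[f/d](R)) → 5
  π[f,g](ρ[g/e](ρ[f/d](R))) → 5
  (σ[g<5](γ[f; MAX(d)→g](γ[d; MAX(e)→f](R))) ∪ π[f,g](ρ[g/e](ρ[f/d](R)))) → 8
E2 row counts bottom-up:
  R → 5
  γ[d; MAX(e)→f](R) → 5
  γ[f; MAX(d)→g](γ[d; MAX(e)→f](R)) → 5
  σ[g<5](γ[f; MAX(d)→g](γ[d; MAX(e)→f](R))) → 3
  R → 5
  ρ[f/d](R) → 5
  ρ[g/e](ρ[f/d](R)) → 5
  π[f,g](ρ[g/e](ρ[f/d](R))) → 5
  (σ[g<5](γ[f; MAX(d)→g](γ[d; MAX(e)→f](R))) − π[f,g](ρ[g/e](ρ[f/d](R)))) → 3

E1 result:
f | g
1 | 6
2 | 3
3 | 2
4 | 9
5 | 4
6 | 1
6 | 5
9 | 4
E2 result:
f | g
3 | 2
6 | 1
9 | 4
Witness: (6, 5) appears 1× in E1 but 0× in E2.

no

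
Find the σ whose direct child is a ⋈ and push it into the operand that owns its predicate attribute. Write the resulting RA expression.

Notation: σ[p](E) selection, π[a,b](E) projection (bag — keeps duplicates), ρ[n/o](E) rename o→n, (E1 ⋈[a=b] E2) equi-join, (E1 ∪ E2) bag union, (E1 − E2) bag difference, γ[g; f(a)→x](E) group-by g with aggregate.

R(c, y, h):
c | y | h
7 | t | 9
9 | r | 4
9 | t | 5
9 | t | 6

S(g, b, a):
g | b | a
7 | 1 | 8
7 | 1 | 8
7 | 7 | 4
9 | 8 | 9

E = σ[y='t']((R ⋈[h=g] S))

σ filters on y, owned by the left side.
E' = (σ[y='t'](R) ⋈[h=g] S)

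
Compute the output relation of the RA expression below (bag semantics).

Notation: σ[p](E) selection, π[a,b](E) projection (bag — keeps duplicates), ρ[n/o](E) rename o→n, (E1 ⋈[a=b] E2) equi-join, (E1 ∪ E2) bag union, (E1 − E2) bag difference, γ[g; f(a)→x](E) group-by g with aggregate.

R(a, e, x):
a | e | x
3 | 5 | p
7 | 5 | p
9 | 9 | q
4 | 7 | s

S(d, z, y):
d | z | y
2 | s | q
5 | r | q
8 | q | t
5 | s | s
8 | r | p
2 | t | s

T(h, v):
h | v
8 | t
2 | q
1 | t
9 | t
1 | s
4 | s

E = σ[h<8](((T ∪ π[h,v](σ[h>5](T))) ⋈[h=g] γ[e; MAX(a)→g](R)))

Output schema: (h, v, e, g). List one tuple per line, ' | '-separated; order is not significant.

Row counts bottom-up:
  T → 6
  T → 6
  σ[h>5](T) → 2
  π[h,v](σ[h>5](T)) → 2
  (T ∪ π[h,v](σ[h>5](T))) → 8
  R → 4
  γ[e; MAX(a)→g](R) → 3
  ((T ∪ π[h,v](σ[h>5](T))) ⋈[h=g] γ[e; MAX(a)→g](R)) → 3
  σ[h<8](((T ∪ π[h,v](σ[h>5](T))) ⋈[h=g] γ[e; MAX(a)→g](R))) → 1

== RESULT ==
h | v | e | g
4 | s | 7 | 4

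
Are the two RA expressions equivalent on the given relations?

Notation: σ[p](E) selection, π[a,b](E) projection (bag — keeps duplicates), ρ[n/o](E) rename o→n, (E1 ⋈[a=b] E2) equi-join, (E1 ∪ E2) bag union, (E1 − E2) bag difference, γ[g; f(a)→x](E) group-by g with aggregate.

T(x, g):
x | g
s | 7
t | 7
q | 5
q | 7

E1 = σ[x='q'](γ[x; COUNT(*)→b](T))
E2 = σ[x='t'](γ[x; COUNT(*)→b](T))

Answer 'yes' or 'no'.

E1 stepwise |·|:
  T → 4
  γ[x; COUNT(*)→b](T) → 3
  σ[x='q'](γ[x; COUNT(*)→b](T)) → 1
E2 stepwise |·|:
  T → 4
  γ[x; COUNT(*)→b](T) → 3
  σ[x='t'](γ[x; COUNT(*)→b](T)) → 1

E1 result:
x | b
q | 2
E2 result:
x | b
t | 1
Witness: ('t', 1) appears 0× in E1 but 1× in E2.

no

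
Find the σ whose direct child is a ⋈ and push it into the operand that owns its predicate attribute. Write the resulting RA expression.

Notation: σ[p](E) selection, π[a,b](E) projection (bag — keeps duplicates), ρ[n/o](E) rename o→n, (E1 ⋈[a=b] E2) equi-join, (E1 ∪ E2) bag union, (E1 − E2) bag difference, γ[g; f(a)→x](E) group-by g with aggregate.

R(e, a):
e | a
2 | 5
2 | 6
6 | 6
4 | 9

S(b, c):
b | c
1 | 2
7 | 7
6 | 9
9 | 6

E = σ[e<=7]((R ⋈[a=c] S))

σ filters on e, owned by the left side.
E' = (σ[e<=7](R) ⋈[a=c] S)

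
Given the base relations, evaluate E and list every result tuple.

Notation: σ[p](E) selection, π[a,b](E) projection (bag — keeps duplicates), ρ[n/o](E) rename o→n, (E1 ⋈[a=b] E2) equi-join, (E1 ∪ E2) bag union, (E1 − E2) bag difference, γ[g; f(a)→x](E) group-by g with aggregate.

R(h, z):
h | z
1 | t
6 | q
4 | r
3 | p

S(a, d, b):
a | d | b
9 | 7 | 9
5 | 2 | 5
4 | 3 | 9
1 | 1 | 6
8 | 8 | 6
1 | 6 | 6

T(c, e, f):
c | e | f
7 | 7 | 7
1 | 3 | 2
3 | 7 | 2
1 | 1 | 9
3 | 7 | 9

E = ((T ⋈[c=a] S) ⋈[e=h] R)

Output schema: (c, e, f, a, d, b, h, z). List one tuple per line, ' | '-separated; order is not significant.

Row counts bottom-up:
  T → 5
  S → 6
  (T ⋈[c=a] S) → 4
  R → 4
  ((T ⋈[c=a] S) ⋈[e=h] R) → 4

== RESULT ==
c | e | f | a | d | b | h | z
1 | 1 | 9 | 1 | 1 | 6 | 1 | t
1 | 1 | 9 | 1 | 6 | 6 | 1 | t
1 | 3 | 2 | 1 | 1 | 6 | 3 | p
1 | 3 | 2 | 1 | 6 | 6 | 3 | p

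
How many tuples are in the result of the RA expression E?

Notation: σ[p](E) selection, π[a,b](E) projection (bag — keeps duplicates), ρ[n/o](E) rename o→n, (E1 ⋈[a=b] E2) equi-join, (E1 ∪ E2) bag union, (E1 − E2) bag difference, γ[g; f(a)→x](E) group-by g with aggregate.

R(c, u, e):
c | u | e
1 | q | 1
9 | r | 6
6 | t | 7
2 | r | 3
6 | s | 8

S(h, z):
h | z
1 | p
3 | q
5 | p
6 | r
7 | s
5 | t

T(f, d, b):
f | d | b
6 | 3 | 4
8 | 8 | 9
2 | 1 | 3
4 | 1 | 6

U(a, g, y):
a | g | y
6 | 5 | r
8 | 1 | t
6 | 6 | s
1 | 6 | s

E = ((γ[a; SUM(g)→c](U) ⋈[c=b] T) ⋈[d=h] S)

Per-node cardinality:
  U → 4
  γ[a; SUM(g)→c](U) → 3
  T → 4
  (γ[a; SUM(g)→c](U) ⋈[c=b] T) → 1
  S → 6
  ((γ[a; SUM(g)→c](U) ⋈[c=b] T) ⋈[d=h] S) → 1

|E| = 1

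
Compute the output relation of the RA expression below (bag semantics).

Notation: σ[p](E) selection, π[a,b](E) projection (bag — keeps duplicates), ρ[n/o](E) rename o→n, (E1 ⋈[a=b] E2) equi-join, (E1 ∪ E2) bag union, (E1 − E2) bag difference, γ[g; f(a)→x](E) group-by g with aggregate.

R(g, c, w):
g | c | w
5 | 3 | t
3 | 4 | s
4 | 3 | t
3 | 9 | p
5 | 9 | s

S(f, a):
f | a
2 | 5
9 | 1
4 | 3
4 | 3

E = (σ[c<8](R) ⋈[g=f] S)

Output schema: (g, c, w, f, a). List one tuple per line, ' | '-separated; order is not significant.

Row counts bottom-up:
  R → 5
  σ[c<8](R) → 3
  S → 4
  (σ[c<8](R) ⋈[g=f] S) → 2

== RESULT ==
g | c | w | f | a
4 | 3 | t | 4 | 3
4 | 3 | t | 4 | 3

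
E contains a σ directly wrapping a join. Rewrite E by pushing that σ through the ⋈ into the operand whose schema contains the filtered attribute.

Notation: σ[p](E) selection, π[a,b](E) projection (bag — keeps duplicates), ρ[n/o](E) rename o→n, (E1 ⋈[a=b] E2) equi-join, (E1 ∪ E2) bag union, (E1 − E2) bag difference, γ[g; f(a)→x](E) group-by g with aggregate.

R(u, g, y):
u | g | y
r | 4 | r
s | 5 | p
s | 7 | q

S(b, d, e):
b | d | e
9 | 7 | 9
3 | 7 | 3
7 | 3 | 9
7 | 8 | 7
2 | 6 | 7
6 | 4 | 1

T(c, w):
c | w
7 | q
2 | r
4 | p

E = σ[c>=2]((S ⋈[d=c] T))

σ filters on c, owned by the right side.
E' = (S ⋈[d=c] σ[c>=2](T))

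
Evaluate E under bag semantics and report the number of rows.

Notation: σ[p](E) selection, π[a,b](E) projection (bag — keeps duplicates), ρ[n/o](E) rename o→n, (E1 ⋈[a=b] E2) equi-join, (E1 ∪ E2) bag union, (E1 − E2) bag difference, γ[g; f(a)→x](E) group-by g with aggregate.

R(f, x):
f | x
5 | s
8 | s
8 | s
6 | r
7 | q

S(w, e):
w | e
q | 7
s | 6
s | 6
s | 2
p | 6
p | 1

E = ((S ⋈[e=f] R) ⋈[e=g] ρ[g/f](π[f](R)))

Row counts bottom-up:
  S → 6
  R → 5
  (S ⋈[e=f] R) → 4
  R → 5
  π[f](R) → 5
  ρ[g/f](π[f](R)) → 5
  ((S ⋈[e=f] R) ⋈[e=g] ρ[g/f](π[f](R))) → 4

|E| = 4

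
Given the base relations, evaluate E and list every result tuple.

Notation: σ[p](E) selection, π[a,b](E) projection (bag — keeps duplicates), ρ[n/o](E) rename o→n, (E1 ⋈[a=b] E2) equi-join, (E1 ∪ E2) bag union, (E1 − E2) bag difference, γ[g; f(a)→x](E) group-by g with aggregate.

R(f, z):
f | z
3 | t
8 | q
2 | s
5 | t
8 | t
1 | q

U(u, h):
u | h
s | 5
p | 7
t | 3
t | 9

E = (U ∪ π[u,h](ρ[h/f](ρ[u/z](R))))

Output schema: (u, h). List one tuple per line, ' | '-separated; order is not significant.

Per-node cardinality:
  U → 4
  R → 6
  ρ[u/z](R) → 6
  ρ[h/f](ρ[u/z](R)) → 6
  π[u,h](ρ[h/f](ρ[u/z](R))) → 6
  (U ∪ π[u,h](ρ[h/f](ρ[u/z](R)))) → 10

== RESULT ==
u | h
p | 7
q | 1
q | 8
s | 2
s | 5
t | 3
t | 3
t | 5
t | 8
t | 9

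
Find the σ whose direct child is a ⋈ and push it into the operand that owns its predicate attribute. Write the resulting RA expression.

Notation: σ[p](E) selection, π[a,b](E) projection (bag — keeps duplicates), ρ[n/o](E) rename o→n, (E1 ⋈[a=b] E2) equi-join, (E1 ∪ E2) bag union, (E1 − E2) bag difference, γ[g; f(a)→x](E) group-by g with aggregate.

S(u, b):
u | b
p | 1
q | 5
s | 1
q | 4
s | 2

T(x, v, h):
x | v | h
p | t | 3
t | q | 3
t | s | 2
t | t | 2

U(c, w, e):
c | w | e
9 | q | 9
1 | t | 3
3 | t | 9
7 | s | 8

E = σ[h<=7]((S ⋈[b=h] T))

σ filters on h, owned by the right side.
E' = (S ⋈[b=h] σ[h<=7](T))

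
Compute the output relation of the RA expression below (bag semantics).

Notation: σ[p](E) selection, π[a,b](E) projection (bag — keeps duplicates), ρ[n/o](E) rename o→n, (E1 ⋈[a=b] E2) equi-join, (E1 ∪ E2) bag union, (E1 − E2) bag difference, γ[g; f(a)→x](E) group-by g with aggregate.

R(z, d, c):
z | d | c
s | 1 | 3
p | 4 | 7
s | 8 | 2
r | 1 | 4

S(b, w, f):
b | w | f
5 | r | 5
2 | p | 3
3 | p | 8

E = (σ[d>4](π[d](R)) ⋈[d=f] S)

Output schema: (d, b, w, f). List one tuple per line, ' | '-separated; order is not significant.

Stepwise |·|:
  R → 4
  π[d](R) → 4
  σ[d>4](π[d](R)) → 1
  S → 3
  (σ[d>4](π[d](R)) ⋈[d=f] S) → 1

== RESULT ==
d | b | w | f
8 | 3 | p | 8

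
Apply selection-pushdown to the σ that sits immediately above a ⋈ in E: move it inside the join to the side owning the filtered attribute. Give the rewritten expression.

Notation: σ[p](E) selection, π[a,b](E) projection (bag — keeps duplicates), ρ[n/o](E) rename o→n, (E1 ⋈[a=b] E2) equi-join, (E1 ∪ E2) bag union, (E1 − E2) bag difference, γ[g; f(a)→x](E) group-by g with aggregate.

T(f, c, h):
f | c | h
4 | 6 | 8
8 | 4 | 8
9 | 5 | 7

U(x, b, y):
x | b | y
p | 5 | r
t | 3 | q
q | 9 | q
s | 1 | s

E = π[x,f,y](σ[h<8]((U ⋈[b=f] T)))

σ filters on h, owned by the right side.
E' = π[x,f,y]((U ⋈[b=f] σ[h<8](T)))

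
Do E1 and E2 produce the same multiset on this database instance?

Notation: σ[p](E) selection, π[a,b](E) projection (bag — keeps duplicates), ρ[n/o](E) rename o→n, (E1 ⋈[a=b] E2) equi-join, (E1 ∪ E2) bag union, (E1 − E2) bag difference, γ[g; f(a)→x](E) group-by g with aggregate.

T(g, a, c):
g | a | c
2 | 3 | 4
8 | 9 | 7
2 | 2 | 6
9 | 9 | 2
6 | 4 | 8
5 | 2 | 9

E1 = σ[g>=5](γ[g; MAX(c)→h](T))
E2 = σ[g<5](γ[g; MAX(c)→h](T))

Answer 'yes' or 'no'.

E1 row counts bottom-up:
  T → 6
  γ[g; MAX(c)→h](T) → 5
  σ[g>=5](γ[g; MAX(c)→h](T)) → 4
E2 row counts bottom-up:
  T → 6
  γ[g; MAX(c)→h](T) → 5
  σ[g<5](γ[g; MAX(c)→h](T)) → 1

E1 result:
g | h
5 | 9
6 | 8
8 | 7
9 | 2
E2 result:
g | h
2 | 6
Witness: (2, 6) appears 0× in E1 but 1× in E2.

no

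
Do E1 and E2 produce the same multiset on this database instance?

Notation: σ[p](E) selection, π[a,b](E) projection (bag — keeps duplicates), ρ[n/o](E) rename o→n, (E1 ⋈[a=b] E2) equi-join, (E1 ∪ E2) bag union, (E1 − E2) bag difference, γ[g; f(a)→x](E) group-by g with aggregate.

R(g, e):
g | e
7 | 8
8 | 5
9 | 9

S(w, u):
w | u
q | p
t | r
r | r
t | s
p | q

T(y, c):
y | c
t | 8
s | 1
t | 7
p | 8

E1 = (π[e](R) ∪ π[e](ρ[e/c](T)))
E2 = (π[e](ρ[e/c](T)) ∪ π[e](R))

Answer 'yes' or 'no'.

E1 row counts bottom-up:
  R → 3
  π[e](R) → 3
  T → 4
  ρ[e/c](T) → 4
  π[e](ρ[e/c](T)) → 4
  (π[e](R) ∪ π[e](ρ[e/c](T))) → 7
E2 row counts bottom-up:
  T → 4
  ρ[e/c](T) → 4
  π[e](ρ[e/c](T)) → 4
  R → 3
  π[e](R) → 3
  (π[e](ρ[e/c](T)) ∪ π[e](R)) → 7

E1 and E2 produce the same multiset:
e
1
5
7
8
8
8
9

yes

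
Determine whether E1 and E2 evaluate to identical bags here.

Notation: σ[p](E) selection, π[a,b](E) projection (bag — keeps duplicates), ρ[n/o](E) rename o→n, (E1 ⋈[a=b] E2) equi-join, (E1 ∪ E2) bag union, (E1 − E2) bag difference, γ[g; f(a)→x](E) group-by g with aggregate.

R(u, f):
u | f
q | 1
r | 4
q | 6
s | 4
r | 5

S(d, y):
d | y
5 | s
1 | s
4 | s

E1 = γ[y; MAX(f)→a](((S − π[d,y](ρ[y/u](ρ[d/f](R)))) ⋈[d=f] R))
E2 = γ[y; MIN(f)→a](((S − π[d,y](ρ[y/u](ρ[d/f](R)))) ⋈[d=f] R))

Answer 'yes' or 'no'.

E1 stepwise |·|:
  S → 3
  R → 5
  ρ[d/f](R) → 5
  ρ[y/u](ρ[d/f](R)) → 5
  π[d,y](ρ[y/u](ρ[d/f](R))) → 5
  (S − π[d,y](ρ[y/u](ρ[d/f](R)))) → 2
  R → 5
  ((S − π[d,y](ρ[y/u](ρ[d/f](R)))) ⋈[d=f] R) → 2
  γ[y; MAX(f)→a](((S − π[d,y](ρ[y/u](ρ[d/f](R)))) ⋈[d=f] R)) → 1
E2 stepwise |·|:
  S → 3
  R → 5
  ρ[d/f](R) → 5
  ρ[y/u](ρ[d/f](R)) → 5
  π[d,y](ρ[y/u](ρ[d/f](R))) → 5
  (S − π[d,y](ρ[y/u](ρ[d/f](R)))) → 2
  R → 5
  ((S − π[d,y](ρ[y/u](ρ[d/f](R)))) ⋈[d=f] R) → 2
  γ[y; MIN(f)→a](((S − π[d,y](ρ[y/u](ρ[d/f](R)))) ⋈[d=f] R)) → 1

E1 result:
y | a
s | 5
E2 result:
y | a
s | 1
Witness: ('s', 5) appears 1× in E1 but 0× in E2.

no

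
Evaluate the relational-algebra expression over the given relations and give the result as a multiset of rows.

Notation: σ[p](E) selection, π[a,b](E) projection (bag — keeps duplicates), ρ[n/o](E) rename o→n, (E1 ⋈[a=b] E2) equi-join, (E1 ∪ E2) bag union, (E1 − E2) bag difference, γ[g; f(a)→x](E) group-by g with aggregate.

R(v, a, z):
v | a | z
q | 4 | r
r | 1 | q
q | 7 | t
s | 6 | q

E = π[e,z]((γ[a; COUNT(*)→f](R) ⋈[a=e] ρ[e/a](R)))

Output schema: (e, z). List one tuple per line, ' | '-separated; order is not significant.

Stepwise |·|:
  R → 4
  γ[a; COUNT(*)→f](R) → 4
  R → 4
  ρ[e/a](R) → 4
  (γ[a; COUNT(*)→f](R) ⋈[a=e] ρ[e/a](R)) → 4
  π[e,z]((γ[a; COUNT(*)→f](R) ⋈[a=e] ρ[e/a](R))) → 4

== RESULT ==
e | z
1 | q
4 | r
6 | q
7 | t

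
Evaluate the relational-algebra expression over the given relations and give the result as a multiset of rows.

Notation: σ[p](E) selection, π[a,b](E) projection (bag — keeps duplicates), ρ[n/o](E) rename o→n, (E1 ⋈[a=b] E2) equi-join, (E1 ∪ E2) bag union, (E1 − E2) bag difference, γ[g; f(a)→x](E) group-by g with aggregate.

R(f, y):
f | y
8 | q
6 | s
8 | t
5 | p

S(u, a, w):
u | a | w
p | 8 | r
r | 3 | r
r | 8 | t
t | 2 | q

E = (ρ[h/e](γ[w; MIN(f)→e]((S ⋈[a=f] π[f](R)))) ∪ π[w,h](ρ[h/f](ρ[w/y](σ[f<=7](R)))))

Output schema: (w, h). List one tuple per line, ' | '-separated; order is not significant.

Stepwise |·|:
  S → 4
  R → 4
  π[f](R) → 4
  (S ⋈[a=f] π[f](R)) → 4
  γ[w; MIN(f)→e]((S ⋈[a=f] π[f](R))) → 2
  ρ[h/e](γ[w; MIN(f)→e]((S ⋈[a=f] π[f](R)))) → 2
  R → 4
  σ[f<=7](R) → 2
  ρ[w/y](σ[f<=7](R)) → 2
  ρ[h/f](ρ[w/y](σ[f<=7](R))) → 2
  π[w,h](ρ[h/f](ρ[w/y](σ[f<=7](R)))) → 2
  (ρ[h/e](γ[w; MIN(f)→e]((S ⋈[a=f] π[f](R)))) ∪ π[w,h](ρ[h/f](ρ[w/y](σ[f<=7](R))))) → 4

== RESULT ==
w | h
p | 5
r | 8
s | 6
t | 8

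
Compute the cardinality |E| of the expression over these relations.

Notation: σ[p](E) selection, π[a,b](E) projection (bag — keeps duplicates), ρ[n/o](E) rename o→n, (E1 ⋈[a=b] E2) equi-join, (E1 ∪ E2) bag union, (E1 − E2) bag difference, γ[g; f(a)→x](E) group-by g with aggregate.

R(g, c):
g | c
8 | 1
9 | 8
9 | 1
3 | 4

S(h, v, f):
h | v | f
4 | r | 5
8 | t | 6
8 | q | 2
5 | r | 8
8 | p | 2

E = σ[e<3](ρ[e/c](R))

Row counts bottom-up:
  R → 4
  ρ[e/c](R) → 4
  σ[e<3](ρ[e/c](R)) → 2

|E| = 2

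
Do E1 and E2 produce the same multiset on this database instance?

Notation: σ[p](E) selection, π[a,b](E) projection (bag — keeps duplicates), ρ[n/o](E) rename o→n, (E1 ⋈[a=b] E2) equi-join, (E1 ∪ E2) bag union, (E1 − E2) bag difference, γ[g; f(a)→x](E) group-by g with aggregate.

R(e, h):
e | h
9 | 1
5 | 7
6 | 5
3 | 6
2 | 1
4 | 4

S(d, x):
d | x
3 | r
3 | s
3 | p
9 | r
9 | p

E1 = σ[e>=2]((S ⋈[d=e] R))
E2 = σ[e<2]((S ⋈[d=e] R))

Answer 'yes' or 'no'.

E1 stepwise |·|:
  S → 5
  R → 6
  (S ⋈[d=e] R) → 5
  σ[e>=2]((S ⋈[d=e] R)) → 5
E2 stepwise |·|:
  S → 5
  R → 6
  (S ⋈[d=e] R) → 5
  σ[e<2]((S ⋈[d=e] R)) → 0

E1 result:
d | x | e | h
3 | p | 3 | 6
3 | r | 3 | 6
3 | s | 3 | 6
9 | p | 9 | 1
9 | r | 9 | 1
E2 result:
d | x | e | h
(0 rows)
Witness: (3, 's', 3, 6) appears 1× in E1 but 0× in E2.

no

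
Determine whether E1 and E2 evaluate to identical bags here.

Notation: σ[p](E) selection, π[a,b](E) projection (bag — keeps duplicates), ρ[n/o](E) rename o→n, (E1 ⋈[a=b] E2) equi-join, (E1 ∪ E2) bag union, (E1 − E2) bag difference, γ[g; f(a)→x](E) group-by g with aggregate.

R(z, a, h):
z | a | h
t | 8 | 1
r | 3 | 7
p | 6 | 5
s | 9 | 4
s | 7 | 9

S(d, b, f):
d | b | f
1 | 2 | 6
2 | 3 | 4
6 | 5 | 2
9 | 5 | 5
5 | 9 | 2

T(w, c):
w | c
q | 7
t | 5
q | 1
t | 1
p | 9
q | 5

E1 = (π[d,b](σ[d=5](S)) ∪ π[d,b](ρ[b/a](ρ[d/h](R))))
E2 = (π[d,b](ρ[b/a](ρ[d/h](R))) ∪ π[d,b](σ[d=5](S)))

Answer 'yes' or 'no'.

E1 stepwise |·|:
  S → 5
  σ[d=5](S) → 1
  π[d,b](σ[d=5](S)) → 1
  R → 5
  ρ[d/h](R) → 5
  ρ[b/a](ρ[d/h](R)) → 5
  π[d,b](ρ[b/a](ρ[d/h](R))) → 5
  (π[d,b](σ[d=5](S)) ∪ π[d,b](ρ[b/a](ρ[d/h](R)))) → 6
E2 stepwise |·|:
  R → 5
  ρ[d/h](R) → 5
  ρ[b/a](ρ[d/h](R)) → 5
  π[d,b](ρ[b/a](ρ[d/h](R))) → 5
  S → 5
  σ[d=5](S) → 1
  π[d,b](σ[d=5](S)) → 1
  (π[d,b](ρ[b/a](ρ[d/h](R))) ∪ π[d,b](σ[d=5](S))) → 6

E1 and E2 produce the same multiset:
d | b
1 | 8
4 | 9
5 | 6
5 | 9
7 | 3
9 | 7

yes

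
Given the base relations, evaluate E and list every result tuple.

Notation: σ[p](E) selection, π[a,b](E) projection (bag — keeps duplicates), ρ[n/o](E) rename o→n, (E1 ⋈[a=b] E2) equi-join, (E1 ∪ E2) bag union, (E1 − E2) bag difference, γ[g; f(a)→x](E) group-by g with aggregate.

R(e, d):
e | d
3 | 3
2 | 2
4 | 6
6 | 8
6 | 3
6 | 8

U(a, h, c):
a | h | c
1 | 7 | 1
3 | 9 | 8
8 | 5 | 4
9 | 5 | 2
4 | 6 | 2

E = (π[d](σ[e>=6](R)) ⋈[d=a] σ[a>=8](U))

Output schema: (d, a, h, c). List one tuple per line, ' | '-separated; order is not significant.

Subexpression sizes:
  R → 6
  σ[e>=6](R) → 3
  π[d](σ[e>=6](R)) → 3
  U → 5
  σ[a>=8](U) → 2
  (π[d](σ[e>=6](R)) ⋈[d=a] σ[a>=8](U)) → 2

== RESULT ==
d | a | h | c
8 | 8 | 5 | 4
8 | 8 | 5 | 4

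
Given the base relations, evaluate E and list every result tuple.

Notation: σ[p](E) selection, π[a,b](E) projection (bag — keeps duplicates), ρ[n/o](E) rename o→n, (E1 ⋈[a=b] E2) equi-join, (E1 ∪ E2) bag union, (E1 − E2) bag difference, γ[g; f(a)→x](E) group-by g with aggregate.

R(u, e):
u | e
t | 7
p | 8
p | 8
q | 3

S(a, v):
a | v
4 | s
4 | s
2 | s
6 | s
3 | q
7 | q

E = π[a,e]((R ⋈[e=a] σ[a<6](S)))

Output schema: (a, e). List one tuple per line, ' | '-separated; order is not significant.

Stepwise |·|:
  R → 4
  S → 6
  σ[a<6](S) → 4
  (R ⋈[e=a] σ[a<6](S)) → 1
  π[a,e]((R ⋈[e=a] σ[a<6](S))) → 1

== RESULT ==
a | e
3 | 3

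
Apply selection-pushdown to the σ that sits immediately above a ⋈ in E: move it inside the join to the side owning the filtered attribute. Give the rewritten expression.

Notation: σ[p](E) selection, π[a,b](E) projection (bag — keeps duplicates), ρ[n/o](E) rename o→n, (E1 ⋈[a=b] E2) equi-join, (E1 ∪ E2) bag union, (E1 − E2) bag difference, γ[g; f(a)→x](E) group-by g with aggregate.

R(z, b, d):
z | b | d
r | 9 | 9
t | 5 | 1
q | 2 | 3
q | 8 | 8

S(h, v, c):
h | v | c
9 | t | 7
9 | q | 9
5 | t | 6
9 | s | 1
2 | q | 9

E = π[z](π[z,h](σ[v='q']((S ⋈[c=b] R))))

σ filters on v, owned by the left side.
E' = π[z](π[z,h]((σ[v='q'](S) ⋈[c=b] R)))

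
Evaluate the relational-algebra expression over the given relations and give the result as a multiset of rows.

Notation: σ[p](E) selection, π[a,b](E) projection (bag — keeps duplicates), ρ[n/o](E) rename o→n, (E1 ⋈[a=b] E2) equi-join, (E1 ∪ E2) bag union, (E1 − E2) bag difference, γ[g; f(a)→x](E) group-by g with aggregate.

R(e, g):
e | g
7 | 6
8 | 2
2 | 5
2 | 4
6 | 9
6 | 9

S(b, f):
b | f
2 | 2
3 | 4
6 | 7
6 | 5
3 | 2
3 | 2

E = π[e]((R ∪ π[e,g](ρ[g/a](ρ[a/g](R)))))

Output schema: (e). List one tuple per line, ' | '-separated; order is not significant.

Row counts bottom-up:
  R → 6
  R → 6
  ρ[a/g](R) → 6
  ρ[g/a](ρ[a/g](R)) → 6
  π[e,g](ρ[g/a](ρ[a/g](R))) → 6
  (R ∪ π[e,g](ρ[g/a](ρ[a/g](R)))) → 12
  π[e]((R ∪ π[e,g](ρ[g/a](ρ[a/g](R))))) → 12

== RESULT ==
e
2
2
2
2
6
6
6
6
7
7
8
8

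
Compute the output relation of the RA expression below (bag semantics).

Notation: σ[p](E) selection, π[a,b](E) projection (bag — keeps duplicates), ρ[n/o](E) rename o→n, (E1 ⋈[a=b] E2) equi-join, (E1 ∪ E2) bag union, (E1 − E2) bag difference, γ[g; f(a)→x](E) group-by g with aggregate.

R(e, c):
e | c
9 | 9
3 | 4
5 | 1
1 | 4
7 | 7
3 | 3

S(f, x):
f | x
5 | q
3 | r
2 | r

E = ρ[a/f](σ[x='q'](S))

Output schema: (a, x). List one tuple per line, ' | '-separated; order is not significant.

Per-node cardinality:
  S → 3
  σ[x='q'](S) → 1
  ρ[a/f](σ[x='q'](S)) → 1

== RESULT ==
a | x
5 | q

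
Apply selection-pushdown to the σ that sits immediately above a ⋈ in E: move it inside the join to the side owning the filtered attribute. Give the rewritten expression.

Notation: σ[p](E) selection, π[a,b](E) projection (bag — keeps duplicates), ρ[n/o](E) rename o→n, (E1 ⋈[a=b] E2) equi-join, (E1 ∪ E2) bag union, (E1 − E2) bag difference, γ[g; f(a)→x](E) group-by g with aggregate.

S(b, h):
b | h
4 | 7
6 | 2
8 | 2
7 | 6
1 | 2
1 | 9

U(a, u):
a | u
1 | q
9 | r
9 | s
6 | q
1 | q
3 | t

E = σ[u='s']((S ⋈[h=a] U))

σ filters on u, owned by the right side.
E' = (S ⋈[h=a] σ[u='s'](U))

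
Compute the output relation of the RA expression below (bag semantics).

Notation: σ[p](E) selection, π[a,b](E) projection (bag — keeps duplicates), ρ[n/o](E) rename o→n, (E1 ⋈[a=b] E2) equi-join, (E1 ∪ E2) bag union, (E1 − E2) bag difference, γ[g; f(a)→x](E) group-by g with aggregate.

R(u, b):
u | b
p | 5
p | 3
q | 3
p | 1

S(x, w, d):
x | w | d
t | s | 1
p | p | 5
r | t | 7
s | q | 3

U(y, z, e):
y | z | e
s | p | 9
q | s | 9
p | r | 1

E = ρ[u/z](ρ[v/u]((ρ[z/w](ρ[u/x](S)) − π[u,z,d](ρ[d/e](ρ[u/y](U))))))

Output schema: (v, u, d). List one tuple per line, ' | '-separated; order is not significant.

Row counts bottom-up:
  S → 4
  ρ[u/x](S) → 4
  ρ[z/w](ρ[u/x](S)) → 4
  U → 3
  ρ[u/y](U) → 3
  ρ[d/e](ρ[u/y](U)) → 3
  π[u,z,d](ρ[d/e](ρ[u/y](U))) → 3
  (ρ[z/w](ρ[u/x](S)) − π[u,z,d](ρ[d/e](ρ[u/y](U)))) → 4
  ρ[v/u]((ρ[z/w](ρ[u/x](S)) − π[u,z,d](ρ[d/e](ρ[u/y](U))))) → 4
  ρ[u/z](ρ[v/u]((ρ[z/w](ρ[u/x](S)) − π[u,z,d](ρ[d/e](ρ[u/y](U)))))) → 4

== RESULT ==
v | u | d
p | p | 5
r | t | 7
s | q | 3
t | s | 1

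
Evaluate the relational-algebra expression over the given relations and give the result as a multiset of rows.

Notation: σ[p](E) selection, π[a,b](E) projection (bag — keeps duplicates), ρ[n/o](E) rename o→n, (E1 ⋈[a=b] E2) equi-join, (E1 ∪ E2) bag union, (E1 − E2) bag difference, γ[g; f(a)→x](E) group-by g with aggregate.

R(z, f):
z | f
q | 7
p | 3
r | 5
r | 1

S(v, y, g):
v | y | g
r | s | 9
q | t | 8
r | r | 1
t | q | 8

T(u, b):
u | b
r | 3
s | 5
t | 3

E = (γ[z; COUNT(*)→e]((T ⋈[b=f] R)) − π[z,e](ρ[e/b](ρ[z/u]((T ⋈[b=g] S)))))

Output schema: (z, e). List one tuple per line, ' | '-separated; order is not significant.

Row counts bottom-up:
  T → 3
  R → 4
  (T ⋈[b=f] R) → 3
  γ[z; COUNT(*)→e]((T ⋈[b=f] R)) → 2
  T → 3
  S → 4
  (T ⋈[b=g] S) → 0
  ρ[z/u]((T ⋈[b=g] S)) → 0
  ρ[e/b](ρ[z/u]((T ⋈[b=g] S))) → 0
  π[z,e](ρ[e/b](ρ[z/u]((T ⋈[b=g] S)))) → 0
  (γ[z; COUNT(*)→e]((T ⋈[b=f] R)) − π[z,e](ρ[e/b](ρ[z/u]((T ⋈[b=g] S))))) → 2

== RESULT ==
z | e
p | 2
r | 1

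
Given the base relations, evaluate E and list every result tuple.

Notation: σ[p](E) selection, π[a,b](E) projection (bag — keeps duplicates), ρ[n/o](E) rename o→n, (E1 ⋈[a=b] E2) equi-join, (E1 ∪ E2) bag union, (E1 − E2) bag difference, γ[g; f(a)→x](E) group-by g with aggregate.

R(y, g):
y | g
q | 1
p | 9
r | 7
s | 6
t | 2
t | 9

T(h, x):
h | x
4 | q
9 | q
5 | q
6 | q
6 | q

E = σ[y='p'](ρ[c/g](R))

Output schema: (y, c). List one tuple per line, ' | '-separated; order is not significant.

Per-node cardinality:
  R → 6
  ρ[c/g](R) → 6
  σ[y='p'](ρ[c/g](R)) → 1

== RESULT ==
y | c
p | 9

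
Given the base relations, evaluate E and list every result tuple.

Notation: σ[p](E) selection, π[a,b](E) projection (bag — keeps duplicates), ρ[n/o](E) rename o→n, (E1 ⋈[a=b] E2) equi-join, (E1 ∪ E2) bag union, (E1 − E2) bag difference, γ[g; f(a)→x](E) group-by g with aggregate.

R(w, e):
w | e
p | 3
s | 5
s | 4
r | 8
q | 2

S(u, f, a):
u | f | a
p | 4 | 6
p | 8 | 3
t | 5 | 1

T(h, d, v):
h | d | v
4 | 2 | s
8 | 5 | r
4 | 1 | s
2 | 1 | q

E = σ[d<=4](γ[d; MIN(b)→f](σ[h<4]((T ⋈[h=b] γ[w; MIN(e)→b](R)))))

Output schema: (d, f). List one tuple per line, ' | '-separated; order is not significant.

Row counts bottom-up:
  T → 4
  R → 5
  γ[w; MIN(e)→b](R) → 4
  (T ⋈[h=b] γ[w; MIN(e)→b](R)) → 4
  σ[h<4]((T ⋈[h=b] γ[w; MIN(e)→b](R))) → 1
  γ[d; MIN(b)→f](σ[h<4]((T ⋈[h=b] γ[w; MIN(e)→b](R)))) → 1
  σ[d<=4](γ[d; MIN(b)→f](σ[h<4]((T ⋈[h=b] γ[w; MIN(e)→b](R))))) → 1

== RESULT ==
d | f
1 | 2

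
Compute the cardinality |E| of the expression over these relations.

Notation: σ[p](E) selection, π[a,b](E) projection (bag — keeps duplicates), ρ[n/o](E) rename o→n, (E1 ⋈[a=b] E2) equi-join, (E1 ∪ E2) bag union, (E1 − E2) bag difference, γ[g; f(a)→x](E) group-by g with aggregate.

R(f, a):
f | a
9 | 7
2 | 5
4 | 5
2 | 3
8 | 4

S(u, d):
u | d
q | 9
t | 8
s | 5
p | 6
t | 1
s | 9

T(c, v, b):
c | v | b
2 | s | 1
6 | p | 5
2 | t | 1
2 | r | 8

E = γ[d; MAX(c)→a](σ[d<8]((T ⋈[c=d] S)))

Stepwise |·|:
  T → 4
  S → 6
  (T ⋈[c=d] S) → 1
  σ[d<8]((T ⋈[c=d] S)) → 1
  γ[d; MAX(c)→a](σ[d<8]((T ⋈[c=d] S))) → 1

|E| = 1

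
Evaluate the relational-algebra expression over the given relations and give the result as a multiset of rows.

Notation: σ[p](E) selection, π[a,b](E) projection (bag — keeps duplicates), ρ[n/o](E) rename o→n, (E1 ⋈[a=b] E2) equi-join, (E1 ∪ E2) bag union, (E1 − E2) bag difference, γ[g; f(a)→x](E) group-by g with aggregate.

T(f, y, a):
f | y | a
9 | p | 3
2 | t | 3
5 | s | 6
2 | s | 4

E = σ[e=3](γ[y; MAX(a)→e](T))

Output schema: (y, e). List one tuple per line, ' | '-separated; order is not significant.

Row counts bottom-up:
  T → 4
  γ[y; MAX(a)→e](T) → 3
  σ[e=3](γ[y; MAX(a)→e](T)) → 2

== RESULT ==
y | e
p | 3
t | 3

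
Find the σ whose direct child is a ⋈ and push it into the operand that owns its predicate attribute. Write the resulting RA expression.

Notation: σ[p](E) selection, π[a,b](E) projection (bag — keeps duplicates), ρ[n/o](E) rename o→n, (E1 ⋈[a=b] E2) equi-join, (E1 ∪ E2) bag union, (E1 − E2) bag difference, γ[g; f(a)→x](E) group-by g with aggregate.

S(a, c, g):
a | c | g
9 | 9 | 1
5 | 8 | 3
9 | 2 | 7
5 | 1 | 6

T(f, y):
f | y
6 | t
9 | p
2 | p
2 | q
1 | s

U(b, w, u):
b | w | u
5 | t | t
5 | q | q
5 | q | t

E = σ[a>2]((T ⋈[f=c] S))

σ filters on a, owned by the right side.
E' = (T ⋈[f=c] σ[a>2](S))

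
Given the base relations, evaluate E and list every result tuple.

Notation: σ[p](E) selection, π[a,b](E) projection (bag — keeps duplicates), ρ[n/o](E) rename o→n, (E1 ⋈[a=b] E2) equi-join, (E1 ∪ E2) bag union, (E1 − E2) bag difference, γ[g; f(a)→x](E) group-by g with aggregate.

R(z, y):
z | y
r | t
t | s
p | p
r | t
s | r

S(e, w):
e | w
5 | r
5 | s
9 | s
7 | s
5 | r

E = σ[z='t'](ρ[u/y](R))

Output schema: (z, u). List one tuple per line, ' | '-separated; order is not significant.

Subexpression sizes:
  R → 5
  ρ[u/y](R) → 5
  σ[z='t'](ρ[u/y](R)) → 1

== RESULT ==
z | u
t | s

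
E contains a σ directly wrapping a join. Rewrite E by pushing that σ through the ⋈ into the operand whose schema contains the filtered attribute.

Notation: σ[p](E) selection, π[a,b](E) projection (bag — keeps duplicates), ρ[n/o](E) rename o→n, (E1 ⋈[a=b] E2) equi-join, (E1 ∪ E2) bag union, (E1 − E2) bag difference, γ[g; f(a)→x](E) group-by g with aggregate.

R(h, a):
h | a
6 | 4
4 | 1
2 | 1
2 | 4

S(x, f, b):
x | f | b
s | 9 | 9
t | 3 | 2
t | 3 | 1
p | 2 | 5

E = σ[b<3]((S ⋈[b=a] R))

σ filters on b, owned by the left side.
E' = (σ[b<3](S) ⋈[b=a] R)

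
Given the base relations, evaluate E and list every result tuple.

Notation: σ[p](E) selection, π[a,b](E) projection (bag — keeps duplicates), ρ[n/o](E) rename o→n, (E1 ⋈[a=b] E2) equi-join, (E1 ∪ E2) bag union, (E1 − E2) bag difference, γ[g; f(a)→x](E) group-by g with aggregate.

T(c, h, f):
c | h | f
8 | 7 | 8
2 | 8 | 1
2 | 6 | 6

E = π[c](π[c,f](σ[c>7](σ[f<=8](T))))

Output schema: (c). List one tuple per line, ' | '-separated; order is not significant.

Row counts bottom-up:
  T → 3
  σ[f<=8](T) → 3
  σ[c>7](σ[f<=8](T)) → 1
  π[c,f](σ[c>7](σ[f<=8](T))) → 1
  π[c](π[c,f](σ[c>7](σ[f<=8](T)))) → 1

== RESULT ==
c
8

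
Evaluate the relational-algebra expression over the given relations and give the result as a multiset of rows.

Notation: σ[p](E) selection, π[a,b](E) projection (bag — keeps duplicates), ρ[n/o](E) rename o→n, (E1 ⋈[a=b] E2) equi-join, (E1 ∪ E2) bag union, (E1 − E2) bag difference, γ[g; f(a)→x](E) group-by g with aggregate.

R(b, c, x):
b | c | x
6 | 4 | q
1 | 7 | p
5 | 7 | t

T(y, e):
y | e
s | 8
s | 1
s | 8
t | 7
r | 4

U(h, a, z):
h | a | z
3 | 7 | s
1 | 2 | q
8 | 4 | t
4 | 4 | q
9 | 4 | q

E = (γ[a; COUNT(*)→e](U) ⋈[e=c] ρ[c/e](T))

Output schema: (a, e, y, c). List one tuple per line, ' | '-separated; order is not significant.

Row counts bottom-up:
  U → 5
  γ[a; COUNT(*)→e](U) → 3
  T → 5
  ρ[c/e](T) → 5
  (γ[a; COUNT(*)→e](U) ⋈[e=c] ρ[c/e](T)) → 2

== RESULT ==
a | e | y | c
2 | 1 | s | 1
7 | 1 | s | 1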